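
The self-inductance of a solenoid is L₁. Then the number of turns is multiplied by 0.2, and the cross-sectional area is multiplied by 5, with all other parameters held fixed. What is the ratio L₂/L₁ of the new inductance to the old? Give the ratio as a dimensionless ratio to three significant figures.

For a solenoid, L ∝ μᵣN²A/ℓ.
L₂/L₁ = (0.2)^2 × (5) = 0.200.

L₂/L₁ = 0.200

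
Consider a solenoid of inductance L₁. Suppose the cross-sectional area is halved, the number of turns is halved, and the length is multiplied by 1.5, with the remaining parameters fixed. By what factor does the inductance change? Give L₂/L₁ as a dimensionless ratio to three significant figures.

L₂/L₁ = 0.0833

For a solenoid, L ∝ μᵣN²A/ℓ.
L₂/L₁ = (0.5) × (0.5)^2 × (1.5)^-1 = 0.0833.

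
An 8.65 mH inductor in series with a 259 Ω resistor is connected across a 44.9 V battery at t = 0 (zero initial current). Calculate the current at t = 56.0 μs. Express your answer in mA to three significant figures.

I ≈ 141 mA

τ = L/R = 8.650×10^-3/259 = 3.340×10^-5 s; final current I_∞ = ε/R = 44.9/259 = 0.1734 A.
I(t) = I_∞(1 − e^(−t/τ)) with t/τ = 1.677.
I = (0.1734)(1 − e^(−1.677)) = 0.1409 A.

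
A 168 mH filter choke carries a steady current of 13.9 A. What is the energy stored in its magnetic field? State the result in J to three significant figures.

Stored magnetic energy: U = ½LI².
U = ½(0.168 H)(13.9 A)² = 16.23 J.

U ≈ 16.2 J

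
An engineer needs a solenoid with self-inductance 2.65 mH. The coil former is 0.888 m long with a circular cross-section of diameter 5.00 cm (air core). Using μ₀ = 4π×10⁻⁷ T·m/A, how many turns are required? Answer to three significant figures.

N ≈ 977 turns

A = π(d/2)² = π(2.500×10^-2 m)² = 1.963×10^-3 m².
From L = μ₀N²A/ℓ, N = √(Lℓ / (μ₀A)).
N = √[(2.650×10^-3)(0.888) / ((4π×10⁻⁷)×1.963×10^-3)] = √(9.537×10^5) ≈ 976.6.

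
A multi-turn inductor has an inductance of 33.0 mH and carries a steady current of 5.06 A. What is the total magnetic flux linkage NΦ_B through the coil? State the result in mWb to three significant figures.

NΦ_B ≈ 167 mWb

From L = NΦ_B/I, the flux linkage is NΦ_B = LI.
NΦ_B = (3.300×10^-2 H)(5.06 A) = 0.167 Wb.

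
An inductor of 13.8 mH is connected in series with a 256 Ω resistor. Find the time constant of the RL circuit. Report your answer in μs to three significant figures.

τ = L/R = (1.380×10^-2 H)/(256 Ω) = 5.391×10^-5 s.

τ ≈ 53.9 μs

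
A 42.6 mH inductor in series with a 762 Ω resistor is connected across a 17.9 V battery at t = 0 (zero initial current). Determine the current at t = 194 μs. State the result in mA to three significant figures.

I ≈ 22.8 mA

τ = L/R = 4.260×10^-2/762 = 5.591×10^-5 s; final current I_∞ = ε/R = 17.9/762 = 2.349×10^-2 A.
I(t) = I_∞(1 − e^(−t/τ)) with t/τ = 3.470.
I = (2.349×10^-2)(1 − e^(−3.470)) = 2.276×10^-2 A.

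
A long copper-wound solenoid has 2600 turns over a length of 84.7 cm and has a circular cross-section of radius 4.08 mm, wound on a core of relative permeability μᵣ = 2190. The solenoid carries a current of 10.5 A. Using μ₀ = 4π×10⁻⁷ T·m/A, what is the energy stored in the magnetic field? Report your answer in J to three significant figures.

A = πr² = π(4.080×10^-3 m)² = 5.230×10^-5 m².
L = μ₀μᵣN²A/ℓ = (4π×10⁻⁷)(2190)(2600)²(5.230×10^-5)/(0.847) = 1.149 H.
U = ½LI² = ½(1.149)(10.5)² = 63.32 J.

U ≈ 63.3 J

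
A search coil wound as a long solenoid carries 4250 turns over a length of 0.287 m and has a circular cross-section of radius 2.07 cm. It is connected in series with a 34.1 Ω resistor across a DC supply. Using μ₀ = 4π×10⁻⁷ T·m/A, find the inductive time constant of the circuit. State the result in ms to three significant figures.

τ ≈ 3.12 ms

A = πr² = π(2.070×10^-2 m)² = 1.346×10^-3 m².
L = μ₀N²A/ℓ = (4π×10⁻⁷)(4250)²(1.346×10^-3)/(0.287) = 0.10646 H.
τ = L/R = (0.10646)/(34.1) = 3.122×10^-3 s.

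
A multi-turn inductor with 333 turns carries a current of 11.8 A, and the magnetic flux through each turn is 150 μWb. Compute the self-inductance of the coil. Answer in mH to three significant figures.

Self-inductance is defined by L = NΦ_B/I (flux linkage over current).
L = (333)(1.500×10^-4 Wb)/(11.8 A) = 4.233×10^-3 H.

L ≈ 4.23 mH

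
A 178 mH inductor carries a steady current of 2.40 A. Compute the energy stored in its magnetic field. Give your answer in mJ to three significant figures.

U ≈ 513 mJ

Stored magnetic energy: U = ½LI².
U = ½(0.178 H)(2.40 A)² = 0.5126 J.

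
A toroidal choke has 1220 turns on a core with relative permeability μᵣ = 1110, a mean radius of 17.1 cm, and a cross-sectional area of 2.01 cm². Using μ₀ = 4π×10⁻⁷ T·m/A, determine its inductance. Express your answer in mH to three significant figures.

For a thin toroid, L = μ₀μᵣN²A/(2πR).
L = (4π×10⁻⁷)(1110)(1220)²(2.010×10^-4) / (2π×0.171 m) = 0.3884 H.

L ≈ 388 mH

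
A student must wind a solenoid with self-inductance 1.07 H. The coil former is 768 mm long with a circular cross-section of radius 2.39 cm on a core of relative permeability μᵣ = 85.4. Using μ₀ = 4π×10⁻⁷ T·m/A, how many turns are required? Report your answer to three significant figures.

N ≈ 2070 turns

A = πr² = π(2.390×10^-2 m)² = 1.7945×10^-3 m².
From L = μ₀μᵣN²A/ℓ, N = √(Lℓ / (μ₀μᵣA)).
N = √[(1.07)(0.768) / ((4π×10⁻⁷)(85.4)×1.7945×10^-3)] = √(4.267×10^6) ≈ 2065.7.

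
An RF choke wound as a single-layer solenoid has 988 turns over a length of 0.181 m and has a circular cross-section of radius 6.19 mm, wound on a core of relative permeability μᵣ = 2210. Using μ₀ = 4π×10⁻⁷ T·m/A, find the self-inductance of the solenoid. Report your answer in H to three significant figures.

A = πr² = π(6.190×10^-3 m)² = 1.204×10^-4 m².
For a long solenoid, L = μ₀μᵣN²A/ℓ.
L = (4π×10⁻⁷)(2210)(988)²(1.204×10^-4)/(0.181 m) = 1.803 H.

L ≈ 1.80 H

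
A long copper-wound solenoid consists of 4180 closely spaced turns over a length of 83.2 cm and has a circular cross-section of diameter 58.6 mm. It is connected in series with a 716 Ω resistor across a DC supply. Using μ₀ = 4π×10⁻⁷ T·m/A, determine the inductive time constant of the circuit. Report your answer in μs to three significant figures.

A = π(d/2)² = π(2.930×10^-2 m)² = 2.697×10^-3 m².
L = μ₀N²A/ℓ = (4π×10⁻⁷)(4180)²(2.697×10^-3)/(0.832) = 7.117×10^-2 H.
τ = L/R = (7.117×10^-2)/(716) = 9.941×10^-5 s.

τ ≈ 99.4 μs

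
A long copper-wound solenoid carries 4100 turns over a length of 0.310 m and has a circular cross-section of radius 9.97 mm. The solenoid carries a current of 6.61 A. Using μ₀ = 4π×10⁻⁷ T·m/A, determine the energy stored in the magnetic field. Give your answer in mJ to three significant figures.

U ≈ 465 mJ

A = πr² = π(9.970×10^-3 m)² = 3.123×10^-4 m².
L = μ₀N²A/ℓ = (4π×10⁻⁷)(4100)²(3.123×10^-4)/(0.31) = 2.128×10^-2 H.
U = ½LI² = ½(2.128×10^-2)(6.61)² = 0.4649 J.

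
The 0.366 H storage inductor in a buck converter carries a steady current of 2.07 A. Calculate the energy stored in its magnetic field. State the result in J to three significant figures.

U ≈ 0.784 J

Stored magnetic energy: U = ½LI².
U = ½(0.366 H)(2.07 A)² = 0.7841 J.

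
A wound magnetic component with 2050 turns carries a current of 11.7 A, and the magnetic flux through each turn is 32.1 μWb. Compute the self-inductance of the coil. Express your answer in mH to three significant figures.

Self-inductance is defined by L = NΦ_B/I (flux linkage over current).
L = (2050)(3.210×10^-5 Wb)/(11.7 A) = 5.624×10^-3 H.

L ≈ 5.62 mH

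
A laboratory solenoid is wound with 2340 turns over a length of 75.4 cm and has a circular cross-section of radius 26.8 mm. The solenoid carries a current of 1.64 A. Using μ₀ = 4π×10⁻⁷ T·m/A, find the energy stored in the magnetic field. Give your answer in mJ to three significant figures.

U ≈ 27.7 mJ

A = πr² = π(2.680×10^-2 m)² = 2.256×10^-3 m².
L = μ₀N²A/ℓ = (4π×10⁻⁷)(2340)²(2.256×10^-3)/(0.754) = 2.059×10^-2 H.
U = ½LI² = ½(2.059×10^-2)(1.64)² = 2.769×10^-2 J.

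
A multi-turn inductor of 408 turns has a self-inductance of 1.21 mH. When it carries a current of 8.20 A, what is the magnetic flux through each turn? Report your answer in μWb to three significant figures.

From L = NΦ_B/I, the flux per turn is Φ_B = LI/N.
Φ_B = (1.210×10^-3 H)(8.20 A)/408 = 2.432×10^-5 Wb.

Φ_B ≈ 24.3 μWb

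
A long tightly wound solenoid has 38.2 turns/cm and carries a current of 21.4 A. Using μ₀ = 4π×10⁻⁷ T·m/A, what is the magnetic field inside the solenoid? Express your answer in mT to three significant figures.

Inside a long solenoid, B = μ₀nI.
B = (4π×10⁻⁷)(3.820×10^3 m⁻¹)(21.4 A) = 0.1027 T.

B ≈ 103 mT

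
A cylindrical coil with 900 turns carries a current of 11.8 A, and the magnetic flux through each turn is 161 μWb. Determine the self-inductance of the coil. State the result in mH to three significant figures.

Self-inductance is defined by L = NΦ_B/I (flux linkage over current).
L = (900)(1.610×10^-4 Wb)/(11.8 A) = 1.228×10^-2 H.

L ≈ 12.3 mH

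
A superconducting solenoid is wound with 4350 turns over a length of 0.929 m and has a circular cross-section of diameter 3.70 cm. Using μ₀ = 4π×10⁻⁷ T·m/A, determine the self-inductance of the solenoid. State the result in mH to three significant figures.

L ≈ 27.5 mH

A = π(d/2)² = π(1.850×10^-2 m)² = 1.075×10^-3 m².
For a long solenoid, L = μ₀N²A/ℓ.
L = (4π×10⁻⁷)(4350)²(1.075×10^-3)/(0.929 m) = 2.752×10^-2 H.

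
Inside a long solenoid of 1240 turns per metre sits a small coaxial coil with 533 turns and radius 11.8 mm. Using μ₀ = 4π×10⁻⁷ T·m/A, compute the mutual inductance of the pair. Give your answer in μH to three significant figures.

The outer solenoid produces a uniform field B₁ = μ₀n₁I₁ across the inner coil,
so the flux linkage is N₂Φ = N₂B₁A₂ = μ₀n₁N₂A₂·I₁, giving M = μ₀n₁N₂A₂.
A₂ = πr² = π(1.180×10^-2 m)² = 4.374×10^-4 m².
M = (4π×10⁻⁷)(1240)(533)(4.374×10^-4) = 3.633×10^-4 H.

M ≈ 363 μH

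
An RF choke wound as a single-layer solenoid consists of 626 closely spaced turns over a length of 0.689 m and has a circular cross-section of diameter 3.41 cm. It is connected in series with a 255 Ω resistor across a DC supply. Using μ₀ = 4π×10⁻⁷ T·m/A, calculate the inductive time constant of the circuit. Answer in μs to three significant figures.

τ ≈ 2.56 μs

A = π(d/2)² = π(1.705×10^-2 m)² = 9.133×10^-4 m².
L = μ₀N²A/ℓ = (4π×10⁻⁷)(626)²(9.133×10^-4)/(0.689) = 6.527×10^-4 H.
τ = L/R = (6.527×10^-4)/(255) = 2.560×10^-6 s.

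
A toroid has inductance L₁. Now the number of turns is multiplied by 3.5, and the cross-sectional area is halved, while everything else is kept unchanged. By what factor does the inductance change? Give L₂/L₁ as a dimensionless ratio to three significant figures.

L₂/L₁ = 6.13

For a toroid, L ∝ μᵣN²A/R.
L₂/L₁ = (3.5)^2 × (0.5) = 6.13.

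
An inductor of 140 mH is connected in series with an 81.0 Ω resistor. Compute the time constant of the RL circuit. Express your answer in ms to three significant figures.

τ ≈ 1.73 ms

τ = L/R = (0.14 H)/(81.0 Ω) = 1.728×10^-3 s.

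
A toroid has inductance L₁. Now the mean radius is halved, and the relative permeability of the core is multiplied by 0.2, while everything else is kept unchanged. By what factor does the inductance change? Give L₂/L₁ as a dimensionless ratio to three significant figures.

L₂/L₁ = 0.400

For a toroid, L ∝ μᵣN²A/R.
L₂/L₁ = (0.5)^-1 × (0.2) = 0.400.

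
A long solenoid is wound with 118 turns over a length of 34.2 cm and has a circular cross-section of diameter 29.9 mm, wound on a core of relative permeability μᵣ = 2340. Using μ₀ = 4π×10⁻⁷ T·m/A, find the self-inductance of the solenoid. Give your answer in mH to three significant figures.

L ≈ 84.1 mH

A = π(d/2)² = π(1.495×10^-2 m)² = 7.022×10^-4 m².
For a long solenoid, L = μ₀μᵣN²A/ℓ.
L = (4π×10⁻⁷)(2340)(118)²(7.022×10^-4)/(0.342 m) = 8.406×10^-2 H.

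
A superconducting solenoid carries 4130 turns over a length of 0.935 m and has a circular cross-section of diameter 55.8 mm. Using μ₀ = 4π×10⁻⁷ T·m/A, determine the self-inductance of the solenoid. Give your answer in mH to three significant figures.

L ≈ 56.1 mH

A = π(d/2)² = π(2.790×10^-2 m)² = 2.445×10^-3 m².
For a long solenoid, L = μ₀N²A/ℓ.
L = (4π×10⁻⁷)(4130)²(2.445×10^-3)/(0.935 m) = 5.606×10^-2 H.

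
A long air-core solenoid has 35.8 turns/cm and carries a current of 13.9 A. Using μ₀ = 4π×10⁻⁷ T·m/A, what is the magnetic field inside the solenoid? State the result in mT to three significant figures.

Inside a long solenoid, B = μ₀nI.
B = (4π×10⁻⁷)(3.580×10^3 m⁻¹)(13.9 A) = 6.253×10^-2 T.

B ≈ 62.5 mT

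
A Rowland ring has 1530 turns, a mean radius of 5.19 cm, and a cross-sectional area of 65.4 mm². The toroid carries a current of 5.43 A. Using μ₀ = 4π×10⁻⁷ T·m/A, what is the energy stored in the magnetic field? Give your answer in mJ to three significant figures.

U ≈ 8.70 mJ

L = μ₀N²A/(2πR) = (4π×10⁻⁷)(1530)²(6.540×10^-5)/(2π×5.190×10^-2) = 5.900×10^-4 H.
U = ½LI² = ½(5.900×10^-4)(5.43)² = 8.697×10^-3 J.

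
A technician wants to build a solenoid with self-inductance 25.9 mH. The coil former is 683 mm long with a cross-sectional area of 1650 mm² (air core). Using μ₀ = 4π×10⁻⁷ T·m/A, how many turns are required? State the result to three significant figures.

A = 1650 mm² = 1.650×10^-3 m².
From L = μ₀N²A/ℓ, N = √(Lℓ / (μ₀A)).
N = √[(2.590×10^-2)(0.683) / ((4π×10⁻⁷)×1.650×10^-3)] = √(8.532×10^6) ≈ 2920.9.

N ≈ 2920 turns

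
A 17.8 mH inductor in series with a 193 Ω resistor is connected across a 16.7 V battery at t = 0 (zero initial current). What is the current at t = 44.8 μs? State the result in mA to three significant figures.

τ = L/R = 1.780×10^-2/193 = 9.223×10^-5 s; final current I_∞ = ε/R = 16.7/193 = 8.653×10^-2 A.
I(t) = I_∞(1 − e^(−t/τ)) with t/τ = 0.486.
I = (8.653×10^-2)(1 − e^(−0.486)) = 3.329×10^-2 A.

I ≈ 33.3 mA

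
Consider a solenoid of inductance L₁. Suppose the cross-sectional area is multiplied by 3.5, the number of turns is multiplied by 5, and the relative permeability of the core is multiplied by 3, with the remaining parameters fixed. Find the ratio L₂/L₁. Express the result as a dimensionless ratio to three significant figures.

L₂/L₁ = 263

For a solenoid, L ∝ μᵣN²A/ℓ.
L₂/L₁ = (3.5) × (5)^2 × (3) = 263.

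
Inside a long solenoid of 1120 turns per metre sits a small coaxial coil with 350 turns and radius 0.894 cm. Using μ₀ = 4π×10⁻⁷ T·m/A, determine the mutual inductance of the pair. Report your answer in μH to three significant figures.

M ≈ 124 μH

The outer solenoid produces a uniform field B₁ = μ₀n₁I₁ across the inner coil,
so the flux linkage is N₂Φ = N₂B₁A₂ = μ₀n₁N₂A₂·I₁, giving M = μ₀n₁N₂A₂.
A₂ = πr² = π(8.940×10^-3 m)² = 2.511×10^-4 m².
M = (4π×10⁻⁷)(1120)(350)(2.511×10^-4) = 1.237×10^-4 H.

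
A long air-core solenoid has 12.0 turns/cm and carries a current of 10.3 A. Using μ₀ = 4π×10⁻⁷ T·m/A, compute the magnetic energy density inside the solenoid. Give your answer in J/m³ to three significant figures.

u ≈ 96.0 J/m³

B = μ₀nI = (4π×10⁻⁷)(1.200×10^3)(10.3) = 1.553×10^-2 T.
u = B²/(2μ₀) = (1.553×10^-2)²/(2×4π×10⁻⁷) = 95.99 J/m³.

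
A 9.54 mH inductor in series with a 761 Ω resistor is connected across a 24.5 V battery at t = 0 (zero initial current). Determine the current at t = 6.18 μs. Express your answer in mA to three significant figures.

τ = L/R = 9.540×10^-3/761 = 1.254×10^-5 s; final current I_∞ = ε/R = 24.5/761 = 3.219×10^-2 A.
I(t) = I_∞(1 − e^(−t/τ)) with t/τ = 0.493.
I = (3.219×10^-2)(1 − e^(−0.493)) = 1.253×10^-2 A.

I ≈ 12.5 mA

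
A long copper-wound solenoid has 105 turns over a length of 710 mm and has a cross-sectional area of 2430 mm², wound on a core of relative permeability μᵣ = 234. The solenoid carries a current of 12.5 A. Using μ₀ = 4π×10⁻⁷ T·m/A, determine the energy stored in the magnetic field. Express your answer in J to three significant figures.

A = 2430 mm² = 2.430×10^-3 m².
L = μ₀μᵣN²A/ℓ = (4π×10⁻⁷)(234)(105)²(2.430×10^-3)/(0.71) = 1.110×10^-2 H.
U = ½LI² = ½(1.110×10^-2)(12.5)² = 0.8668 J.

U ≈ 0.867 J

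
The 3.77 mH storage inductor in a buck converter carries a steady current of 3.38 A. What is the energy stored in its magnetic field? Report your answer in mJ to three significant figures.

U ≈ 21.5 mJ

Stored magnetic energy: U = ½LI².
U = ½(3.770×10^-3 H)(3.38 A)² = 2.153×10^-2 J.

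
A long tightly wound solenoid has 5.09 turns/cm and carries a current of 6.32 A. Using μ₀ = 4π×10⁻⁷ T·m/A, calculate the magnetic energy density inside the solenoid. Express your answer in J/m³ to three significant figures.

u ≈ 6.50 J/m³

B = μ₀nI = (4π×10⁻⁷)(509)(6.32) = 4.042×10^-3 T.
u = B²/(2μ₀) = (4.042×10^-3)²/(2×4π×10⁻⁷) = 6.502 J/m³.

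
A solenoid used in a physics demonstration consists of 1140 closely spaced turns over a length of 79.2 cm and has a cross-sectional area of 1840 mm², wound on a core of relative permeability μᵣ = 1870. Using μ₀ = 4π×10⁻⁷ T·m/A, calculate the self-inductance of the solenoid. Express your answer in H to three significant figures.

A = 1840 mm² = 1.840×10^-3 m².
For a long solenoid, L = μ₀μᵣN²A/ℓ.
L = (4π×10⁻⁷)(1870)(1140)²(1.840×10^-3)/(0.792 m) = 7.095 H.

L ≈ 7.10 H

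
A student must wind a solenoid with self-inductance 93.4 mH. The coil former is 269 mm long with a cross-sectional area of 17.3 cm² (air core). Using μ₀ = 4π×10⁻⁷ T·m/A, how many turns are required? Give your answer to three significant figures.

N ≈ 3400 turns

A = 17.3 cm² = 1.730×10^-3 m².
From L = μ₀N²A/ℓ, N = √(Lℓ / (μ₀A)).
N = √[(9.340×10^-2)(0.269) / ((4π×10⁻⁷)×1.730×10^-3)] = √(1.156×10^7) ≈ 3399.6.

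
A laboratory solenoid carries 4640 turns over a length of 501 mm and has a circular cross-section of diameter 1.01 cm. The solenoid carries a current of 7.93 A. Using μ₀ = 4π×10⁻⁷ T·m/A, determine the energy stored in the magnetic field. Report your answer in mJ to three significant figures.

A = π(d/2)² = π(5.050×10^-3 m)² = 8.012×10^-5 m².
L = μ₀N²A/ℓ = (4π×10⁻⁷)(4640)²(8.012×10^-5)/(0.501) = 4.327×10^-3 H.
U = ½LI² = ½(4.327×10^-3)(7.93)² = 0.136 J.

U ≈ 136 mJ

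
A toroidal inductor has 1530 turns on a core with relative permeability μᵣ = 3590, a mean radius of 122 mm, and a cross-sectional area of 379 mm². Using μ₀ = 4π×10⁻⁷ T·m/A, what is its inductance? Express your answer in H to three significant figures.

L ≈ 5.22 H

For a thin toroid, L = μ₀μᵣN²A/(2πR).
L = (4π×10⁻⁷)(3590)(1530)²(3.790×10^-4) / (2π×0.122 m) = 5.221 H.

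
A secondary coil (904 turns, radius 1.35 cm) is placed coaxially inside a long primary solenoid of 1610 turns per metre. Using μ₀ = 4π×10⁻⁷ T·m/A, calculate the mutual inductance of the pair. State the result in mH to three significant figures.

The outer solenoid produces a uniform field B₁ = μ₀n₁I₁ across the inner coil,
so the flux linkage is N₂Φ = N₂B₁A₂ = μ₀n₁N₂A₂·I₁, giving M = μ₀n₁N₂A₂.
A₂ = πr² = π(1.350×10^-2 m)² = 5.726×10^-4 m².
M = (4π×10⁻⁷)(1610)(904)(5.726×10^-4) = 1.047×10^-3 H.

M ≈ 1.05 mH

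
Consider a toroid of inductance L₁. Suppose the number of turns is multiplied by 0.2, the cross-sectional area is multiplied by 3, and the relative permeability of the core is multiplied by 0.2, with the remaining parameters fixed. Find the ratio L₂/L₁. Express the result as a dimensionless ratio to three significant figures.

For a toroid, L ∝ μᵣN²A/R.
L₂/L₁ = (0.2)^2 × (3) × (0.2) = 0.0240.

L₂/L₁ = 0.0240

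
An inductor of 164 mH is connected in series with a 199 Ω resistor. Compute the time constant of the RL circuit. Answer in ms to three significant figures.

τ ≈ 0.824 ms

τ = L/R = (0.164 H)/(199 Ω) = 8.241×10^-4 s.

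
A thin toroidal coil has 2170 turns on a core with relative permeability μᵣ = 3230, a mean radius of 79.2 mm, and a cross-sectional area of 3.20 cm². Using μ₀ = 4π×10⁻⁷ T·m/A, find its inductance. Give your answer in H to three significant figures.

L ≈ 12.3 H

For a thin toroid, L = μ₀μᵣN²A/(2πR).
L = (4π×10⁻⁷)(3230)(2170)²(3.200×10^-4) / (2π×7.920×10^-2 m) = 12.29 H.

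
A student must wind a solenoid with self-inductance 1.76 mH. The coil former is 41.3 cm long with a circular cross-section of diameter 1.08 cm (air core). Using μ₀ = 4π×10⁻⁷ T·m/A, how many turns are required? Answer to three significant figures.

A = π(d/2)² = π(5.400×10^-3 m)² = 9.161×10^-5 m².
From L = μ₀N²A/ℓ, N = √(Lℓ / (μ₀A)).
N = √[(1.760×10^-3)(0.413) / ((4π×10⁻⁷)×9.161×10^-5)] = √(6.314×10^6) ≈ 2512.8.

N ≈ 2510 turns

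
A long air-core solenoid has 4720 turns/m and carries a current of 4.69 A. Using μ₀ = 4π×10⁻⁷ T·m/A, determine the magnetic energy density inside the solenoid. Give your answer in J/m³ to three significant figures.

B = μ₀nI = (4π×10⁻⁷)(4.720×10^3)(4.69) = 2.782×10^-2 T.
u = B²/(2μ₀) = (2.782×10^-2)²/(2×4π×10⁻⁷) = 307.9 J/m³.

u ≈ 308 J/m³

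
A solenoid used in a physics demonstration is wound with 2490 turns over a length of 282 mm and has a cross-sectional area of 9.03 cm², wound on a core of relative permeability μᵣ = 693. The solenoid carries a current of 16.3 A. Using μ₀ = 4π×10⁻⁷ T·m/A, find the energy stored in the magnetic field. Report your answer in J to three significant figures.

U ≈ 2300 J

A = 9.03 cm² = 9.030×10^-4 m².
L = μ₀μᵣN²A/ℓ = (4π×10⁻⁷)(693)(2490)²(9.030×10^-4)/(0.282) = 17.29 H.
U = ½LI² = ½(17.29)(16.3)² = 2.297×10^3 J.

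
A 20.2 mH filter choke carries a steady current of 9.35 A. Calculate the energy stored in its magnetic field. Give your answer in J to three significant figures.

Stored magnetic energy: U = ½LI².
U = ½(2.020×10^-2 H)(9.35 A)² = 0.883 J.

U ≈ 0.883 J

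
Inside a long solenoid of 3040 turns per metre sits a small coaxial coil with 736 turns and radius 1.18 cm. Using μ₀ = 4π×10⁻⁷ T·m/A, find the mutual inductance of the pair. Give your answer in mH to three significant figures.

The outer solenoid produces a uniform field B₁ = μ₀n₁I₁ across the inner coil,
so the flux linkage is N₂Φ = N₂B₁A₂ = μ₀n₁N₂A₂·I₁, giving M = μ₀n₁N₂A₂.
A₂ = πr² = π(1.180×10^-2 m)² = 4.374×10^-4 m².
M = (4π×10⁻⁷)(3040)(736)(4.374×10^-4) = 1.230×10^-3 H.

M ≈ 1.23 mH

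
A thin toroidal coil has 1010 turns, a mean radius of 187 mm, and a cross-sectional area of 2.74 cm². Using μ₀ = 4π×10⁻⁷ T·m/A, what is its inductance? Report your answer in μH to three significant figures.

L ≈ 299 μH

For a thin toroid, L = μ₀N²A/(2πR).
L = (4π×10⁻⁷)(1010)²(2.740×10^-4) / (2π×0.187 m) = 2.989×10^-4 H.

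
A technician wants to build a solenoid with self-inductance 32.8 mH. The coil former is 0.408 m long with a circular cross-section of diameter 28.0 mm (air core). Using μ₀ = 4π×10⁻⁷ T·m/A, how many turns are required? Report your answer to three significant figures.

A = π(d/2)² = π(1.400×10^-2 m)² = 6.158×10^-4 m².
From L = μ₀N²A/ℓ, N = √(Lℓ / (μ₀A)).
N = √[(3.280×10^-2)(0.408) / ((4π×10⁻⁷)×6.158×10^-4)] = √(1.729×10^7) ≈ 4158.7.

N ≈ 4160 turns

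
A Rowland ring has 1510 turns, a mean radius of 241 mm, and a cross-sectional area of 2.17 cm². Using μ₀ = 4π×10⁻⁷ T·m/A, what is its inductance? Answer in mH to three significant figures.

L ≈ 0.411 mH

For a thin toroid, L = μ₀N²A/(2πR).
L = (4π×10⁻⁷)(1510)²(2.170×10^-4) / (2π×0.241 m) = 4.106×10^-4 H.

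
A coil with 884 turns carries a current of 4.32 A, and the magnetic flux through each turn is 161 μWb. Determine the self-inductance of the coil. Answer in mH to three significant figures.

L ≈ 32.9 mH

Self-inductance is defined by L = NΦ_B/I (flux linkage over current).
L = (884)(1.610×10^-4 Wb)/(4.32 A) = 3.2945×10^-2 H.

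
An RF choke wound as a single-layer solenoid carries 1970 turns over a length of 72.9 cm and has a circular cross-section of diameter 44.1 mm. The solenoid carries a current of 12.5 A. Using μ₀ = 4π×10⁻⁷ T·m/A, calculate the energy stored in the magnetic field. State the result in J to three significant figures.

A = π(d/2)² = π(2.205×10^-2 m)² = 1.527×10^-3 m².
L = μ₀N²A/ℓ = (4π×10⁻⁷)(1970)²(1.527×10^-3)/(0.729) = 1.022×10^-2 H.
U = ½LI² = ½(1.022×10^-2)(12.5)² = 0.7983 J.

U ≈ 0.798 J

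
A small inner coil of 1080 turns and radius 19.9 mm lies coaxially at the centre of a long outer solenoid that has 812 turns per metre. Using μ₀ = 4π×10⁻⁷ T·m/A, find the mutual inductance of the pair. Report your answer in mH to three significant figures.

The outer solenoid produces a uniform field B₁ = μ₀n₁I₁ across the inner coil,
so the flux linkage is N₂Φ = N₂B₁A₂ = μ₀n₁N₂A₂·I₁, giving M = μ₀n₁N₂A₂.
A₂ = πr² = π(1.990×10^-2 m)² = 1.244×10^-3 m².
M = (4π×10⁻⁷)(812)(1080)(1.244×10^-3) = 1.371×10^-3 H.

M ≈ 1.37 mH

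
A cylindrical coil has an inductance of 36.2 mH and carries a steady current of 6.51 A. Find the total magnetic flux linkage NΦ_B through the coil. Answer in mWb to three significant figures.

NΦ_B ≈ 236 mWb

From L = NΦ_B/I, the flux linkage is NΦ_B = LI.
NΦ_B = (3.620×10^-2 H)(6.51 A) = 0.2357 Wb.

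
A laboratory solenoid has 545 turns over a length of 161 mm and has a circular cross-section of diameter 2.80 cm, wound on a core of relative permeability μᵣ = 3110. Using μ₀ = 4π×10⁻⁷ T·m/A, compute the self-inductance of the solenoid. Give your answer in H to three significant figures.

L ≈ 4.44 H

A = π(d/2)² = π(1.400×10^-2 m)² = 6.158×10^-4 m².
For a long solenoid, L = μ₀μᵣN²A/ℓ.
L = (4π×10⁻⁷)(3110)(545)²(6.158×10^-4)/(0.161 m) = 4.44 H.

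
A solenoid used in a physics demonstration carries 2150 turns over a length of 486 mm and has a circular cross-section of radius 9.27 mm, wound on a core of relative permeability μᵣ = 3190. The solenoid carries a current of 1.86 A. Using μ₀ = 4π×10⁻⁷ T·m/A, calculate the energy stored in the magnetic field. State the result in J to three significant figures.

U ≈ 17.8 J

A = πr² = π(9.270×10^-3 m)² = 2.700×10^-4 m².
L = μ₀μᵣN²A/ℓ = (4π×10⁻⁷)(3190)(2150)²(2.700×10^-4)/(0.486) = 10.29 H.
U = ½LI² = ½(10.29)(1.86)² = 17.81 J.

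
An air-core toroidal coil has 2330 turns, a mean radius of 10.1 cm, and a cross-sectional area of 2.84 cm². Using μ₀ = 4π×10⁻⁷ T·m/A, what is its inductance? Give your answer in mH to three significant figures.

For a thin toroid, L = μ₀N²A/(2πR).
L = (4π×10⁻⁷)(2330)²(2.840×10^-4) / (2π×0.101 m) = 3.053×10^-3 H.

L ≈ 3.05 mH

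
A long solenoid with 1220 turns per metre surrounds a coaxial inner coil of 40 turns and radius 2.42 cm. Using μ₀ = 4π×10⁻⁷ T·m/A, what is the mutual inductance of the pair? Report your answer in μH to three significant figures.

M ≈ 113 μH

The outer solenoid produces a uniform field B₁ = μ₀n₁I₁ across the inner coil,
so the flux linkage is N₂Φ = N₂B₁A₂ = μ₀n₁N₂A₂·I₁, giving M = μ₀n₁N₂A₂.
A₂ = πr² = π(2.420×10^-2 m)² = 1.840×10^-3 m².
M = (4π×10⁻⁷)(1220)(40)(1.840×10^-3) = 1.128×10^-4 H.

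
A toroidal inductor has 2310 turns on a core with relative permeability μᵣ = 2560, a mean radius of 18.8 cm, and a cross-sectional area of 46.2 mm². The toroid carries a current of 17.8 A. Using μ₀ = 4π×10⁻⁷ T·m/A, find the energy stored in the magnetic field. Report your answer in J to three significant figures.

U ≈ 106 J

L = μ₀μᵣN²A/(2πR) = (4π×10⁻⁷)(2560)(2310)²(4.620×10^-5)/(2π×0.188) = 0.6714 H.
U = ½LI² = ½(0.6714)(17.8)² = 106.4 J.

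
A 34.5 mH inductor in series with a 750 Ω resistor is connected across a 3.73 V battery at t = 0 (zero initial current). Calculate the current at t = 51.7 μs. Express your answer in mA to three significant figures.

τ = L/R = 3.450×10^-2/750 = 4.600×10^-5 s; final current I_∞ = ε/R = 3.73/750 = 4.973×10^-3 A.
I(t) = I_∞(1 − e^(−t/τ)) with t/τ = 1.124.
I = (4.973×10^-3)(1 − e^(−1.124)) = 3.357×10^-3 A.

I ≈ 3.36 mA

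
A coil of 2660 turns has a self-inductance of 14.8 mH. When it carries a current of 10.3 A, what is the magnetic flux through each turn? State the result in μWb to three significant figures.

From L = NΦ_B/I, the flux per turn is Φ_B = LI/N.
Φ_B = (1.480×10^-2 H)(10.3 A)/2660 = 5.731×10^-5 Wb.

Φ_B ≈ 57.3 μWb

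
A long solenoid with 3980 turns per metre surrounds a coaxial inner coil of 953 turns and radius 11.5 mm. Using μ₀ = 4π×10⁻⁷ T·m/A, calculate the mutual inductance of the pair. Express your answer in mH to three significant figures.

M ≈ 1.98 mH

The outer solenoid produces a uniform field B₁ = μ₀n₁I₁ across the inner coil,
so the flux linkage is N₂Φ = N₂B₁A₂ = μ₀n₁N₂A₂·I₁, giving M = μ₀n₁N₂A₂.
A₂ = πr² = π(1.150×10^-2 m)² = 4.1548×10^-4 m².
M = (4π×10⁻⁷)(3980)(953)(4.1548×10^-4) = 1.980×10^-3 H.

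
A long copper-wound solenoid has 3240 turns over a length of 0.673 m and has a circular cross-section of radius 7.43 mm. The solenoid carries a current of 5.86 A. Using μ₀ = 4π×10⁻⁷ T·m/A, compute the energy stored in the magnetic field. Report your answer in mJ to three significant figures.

A = πr² = π(7.430×10^-3 m)² = 1.734×10^-4 m².
L = μ₀N²A/ℓ = (4π×10⁻⁷)(3240)²(1.734×10^-4)/(0.673) = 3.399×10^-3 H.
U = ½LI² = ½(3.399×10^-3)(5.86)² = 5.837×10^-2 J.

U ≈ 58.4 mJ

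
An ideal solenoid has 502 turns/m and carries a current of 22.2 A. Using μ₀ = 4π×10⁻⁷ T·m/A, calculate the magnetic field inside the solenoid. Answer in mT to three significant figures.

B ≈ 14.0 mT

Inside a long solenoid, B = μ₀nI.
B = (4π×10⁻⁷)(502 m⁻¹)(22.2 A) = 1.400×10^-2 T.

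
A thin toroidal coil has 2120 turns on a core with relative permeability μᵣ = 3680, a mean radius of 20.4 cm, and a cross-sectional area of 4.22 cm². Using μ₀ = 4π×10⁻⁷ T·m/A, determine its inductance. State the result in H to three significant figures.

L ≈ 6.84 H

For a thin toroid, L = μ₀μᵣN²A/(2πR).
L = (4π×10⁻⁷)(3680)(2120)²(4.220×10^-4) / (2π×0.204 m) = 6.843 H.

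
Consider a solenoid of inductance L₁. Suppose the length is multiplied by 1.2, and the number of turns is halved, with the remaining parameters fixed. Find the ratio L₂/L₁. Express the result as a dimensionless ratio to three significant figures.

For a solenoid, L ∝ μᵣN²A/ℓ.
L₂/L₁ = (1.2)^-1 × (0.5)^2 = 0.208.

L₂/L₁ = 0.208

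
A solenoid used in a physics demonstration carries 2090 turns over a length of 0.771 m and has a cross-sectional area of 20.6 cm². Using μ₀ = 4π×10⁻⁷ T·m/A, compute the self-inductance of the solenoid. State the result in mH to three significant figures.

A = 20.6 cm² = 2.060×10^-3 m².
For a long solenoid, L = μ₀N²A/ℓ.
L = (4π×10⁻⁷)(2090)²(2.060×10^-3)/(0.771 m) = 1.467×10^-2 H.

L ≈ 14.7 mH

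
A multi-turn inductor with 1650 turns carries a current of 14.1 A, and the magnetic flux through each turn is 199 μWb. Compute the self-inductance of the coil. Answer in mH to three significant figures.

L ≈ 23.3 mH

Self-inductance is defined by L = NΦ_B/I (flux linkage over current).
L = (1650)(1.990×10^-4 Wb)/(14.1 A) = 2.329×10^-2 H.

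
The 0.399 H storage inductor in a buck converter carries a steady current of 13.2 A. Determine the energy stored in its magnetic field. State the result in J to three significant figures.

Stored magnetic energy: U = ½LI².
U = ½(0.399 H)(13.2 A)² = 34.76 J.

U ≈ 34.8 J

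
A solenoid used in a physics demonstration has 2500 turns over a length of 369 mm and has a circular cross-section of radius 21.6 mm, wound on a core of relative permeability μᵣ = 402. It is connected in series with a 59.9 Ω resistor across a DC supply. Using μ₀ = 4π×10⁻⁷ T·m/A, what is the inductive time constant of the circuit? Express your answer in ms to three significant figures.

A = πr² = π(2.160×10^-2 m)² = 1.466×10^-3 m².
L = μ₀μᵣN²A/ℓ = (4π×10⁻⁷)(402)(2500)²(1.466×10^-3)/(0.369) = 12.54 H.
τ = L/R = (12.54)/(59.9) = 0.2094 s.

τ ≈ 209 ms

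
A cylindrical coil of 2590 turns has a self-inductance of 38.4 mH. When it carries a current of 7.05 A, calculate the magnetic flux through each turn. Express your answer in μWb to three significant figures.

From L = NΦ_B/I, the flux per turn is Φ_B = LI/N.
Φ_B = (3.840×10^-2 H)(7.05 A)/2590 = 1.045×10^-4 Wb.

Φ_B ≈ 105 μWb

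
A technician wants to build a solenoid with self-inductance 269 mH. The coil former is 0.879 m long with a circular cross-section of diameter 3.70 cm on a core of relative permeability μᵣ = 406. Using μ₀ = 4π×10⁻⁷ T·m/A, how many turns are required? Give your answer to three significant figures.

N ≈ 657 turns

A = π(d/2)² = π(1.850×10^-2 m)² = 1.075×10^-3 m².
From L = μ₀μᵣN²A/ℓ, N = √(Lℓ / (μ₀μᵣA)).
N = √[(0.269)(0.879) / ((4π×10⁻⁷)(406)×1.075×10^-3)] = √(4.310×10^5) ≈ 656.5.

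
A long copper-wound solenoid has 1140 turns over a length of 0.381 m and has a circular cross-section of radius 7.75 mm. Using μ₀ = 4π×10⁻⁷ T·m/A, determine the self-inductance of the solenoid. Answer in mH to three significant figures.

A = πr² = π(7.750×10^-3 m)² = 1.887×10^-4 m².
For a long solenoid, L = μ₀N²A/ℓ.
L = (4π×10⁻⁷)(1140)²(1.887×10^-4)/(0.381 m) = 8.088×10^-4 H.

L ≈ 0.809 mH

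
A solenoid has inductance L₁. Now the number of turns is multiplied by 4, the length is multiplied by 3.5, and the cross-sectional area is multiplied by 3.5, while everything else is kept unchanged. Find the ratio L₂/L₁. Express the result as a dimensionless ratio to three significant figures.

For a solenoid, L ∝ μᵣN²A/ℓ.
L₂/L₁ = (4)^2 × (3.5)^-1 × (3.5) = 16.0.

L₂/L₁ = 16.0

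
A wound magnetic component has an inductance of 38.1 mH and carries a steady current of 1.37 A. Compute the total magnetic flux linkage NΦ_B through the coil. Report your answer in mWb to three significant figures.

From L = NΦ_B/I, the flux linkage is NΦ_B = LI.
NΦ_B = (3.810×10^-2 H)(1.37 A) = 5.220×10^-2 Wb.

NΦ_B ≈ 52.2 mWb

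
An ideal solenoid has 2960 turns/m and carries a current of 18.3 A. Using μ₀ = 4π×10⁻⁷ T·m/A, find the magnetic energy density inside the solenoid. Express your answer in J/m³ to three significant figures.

u ≈ 1840 J/m³

B = μ₀nI = (4π×10⁻⁷)(2.960×10^3)(18.3) = 6.807×10^-2 T.
u = B²/(2μ₀) = (6.807×10^-2)²/(2×4π×10⁻⁷) = 1.844×10^3 J/m³.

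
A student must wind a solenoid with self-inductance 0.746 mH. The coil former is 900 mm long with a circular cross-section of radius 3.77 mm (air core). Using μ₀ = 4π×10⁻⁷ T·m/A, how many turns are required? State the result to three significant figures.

N ≈ 3460 turns

A = πr² = π(3.770×10^-3 m)² = 4.465×10^-5 m².
From L = μ₀N²A/ℓ, N = √(Lℓ / (μ₀A)).
N = √[(7.460×10^-4)(0.9) / ((4π×10⁻⁷)×4.465×10^-5)] = √(1.197×10^7) ≈ 3459.2.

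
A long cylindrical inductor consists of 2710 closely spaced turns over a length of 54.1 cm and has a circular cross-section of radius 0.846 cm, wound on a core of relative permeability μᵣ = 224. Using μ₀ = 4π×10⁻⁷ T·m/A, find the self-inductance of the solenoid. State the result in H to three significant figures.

A = πr² = π(8.460×10^-3 m)² = 2.248×10^-4 m².
For a long solenoid, L = μ₀μᵣN²A/ℓ.
L = (4π×10⁻⁷)(224)(2710)²(2.248×10^-4)/(0.541 m) = 0.8592 H.

L ≈ 0.859 H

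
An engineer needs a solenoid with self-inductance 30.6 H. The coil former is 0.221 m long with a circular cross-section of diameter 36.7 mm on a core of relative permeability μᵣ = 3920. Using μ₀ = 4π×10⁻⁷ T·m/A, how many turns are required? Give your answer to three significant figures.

N ≈ 1140 turns

A = π(d/2)² = π(1.835×10^-2 m)² = 1.058×10^-3 m².
From L = μ₀μᵣN²A/ℓ, N = √(Lℓ / (μ₀μᵣA)).
N = √[(30.6)(0.221) / ((4π×10⁻⁷)(3920)×1.058×10^-3)] = √(1.298×10^6) ≈ 1139.2.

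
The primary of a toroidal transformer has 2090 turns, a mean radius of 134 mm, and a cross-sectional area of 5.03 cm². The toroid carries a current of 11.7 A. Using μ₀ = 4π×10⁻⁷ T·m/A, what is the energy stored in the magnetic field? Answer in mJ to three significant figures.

U ≈ 224 mJ

L = μ₀N²A/(2πR) = (4π×10⁻⁷)(2090)²(5.030×10^-4)/(2π×0.134) = 3.279×10^-3 H.
U = ½LI² = ½(3.279×10^-3)(11.7)² = 0.22445 J.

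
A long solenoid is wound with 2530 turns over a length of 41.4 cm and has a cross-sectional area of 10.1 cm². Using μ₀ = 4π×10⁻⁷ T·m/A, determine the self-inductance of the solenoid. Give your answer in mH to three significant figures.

L ≈ 19.6 mH

A = 10.1 cm² = 1.010×10^-3 m².
For a long solenoid, L = μ₀N²A/ℓ.
L = (4π×10⁻⁷)(2530)²(1.010×10^-3)/(0.414 m) = 1.962×10^-2 H.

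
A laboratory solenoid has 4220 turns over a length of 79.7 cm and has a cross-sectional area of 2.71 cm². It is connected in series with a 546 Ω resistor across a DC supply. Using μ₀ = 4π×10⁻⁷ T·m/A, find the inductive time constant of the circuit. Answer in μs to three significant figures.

τ ≈ 13.9 μs

A = 2.71 cm² = 2.710×10^-4 m².
L = μ₀N²A/ℓ = (4π×10⁻⁷)(4220)²(2.710×10^-4)/(0.797) = 7.609×10^-3 H.
τ = L/R = (7.609×10^-3)/(546) = 1.394×10^-5 s.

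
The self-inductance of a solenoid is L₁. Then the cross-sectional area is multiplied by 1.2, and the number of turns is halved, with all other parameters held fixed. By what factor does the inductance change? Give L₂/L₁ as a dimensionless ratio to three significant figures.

L₂/L₁ = 0.300

For a solenoid, L ∝ μᵣN²A/ℓ.
L₂/L₁ = (1.2) × (0.5)^2 = 0.300.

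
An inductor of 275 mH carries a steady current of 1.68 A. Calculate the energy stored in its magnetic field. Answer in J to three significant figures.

Stored magnetic energy: U = ½LI².
U = ½(0.275 H)(1.68 A)² = 0.3881 J.

U ≈ 0.388 J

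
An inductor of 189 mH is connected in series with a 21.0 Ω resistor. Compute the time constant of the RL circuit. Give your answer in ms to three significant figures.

τ = L/R = (0.189 H)/(21.0 Ω) = 9.000×10^-3 s.

τ ≈ 9.00 ms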